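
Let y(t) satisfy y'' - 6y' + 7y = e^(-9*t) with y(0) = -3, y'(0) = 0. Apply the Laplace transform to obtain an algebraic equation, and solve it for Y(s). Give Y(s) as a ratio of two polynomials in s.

Y(s) = (-3*s^2 - 9*s + 163)/(s^3 + 3*s^2 - 47*s + 63)

Laplace-transform each side.
The derivative rules (L{y''} = s^2 Y - s·y(0) - y'(0) and L{y'} = sY - y(0), with y(0) = -3, y'(0) = 0) turn the left side into (s^2 - 6*s + 7)Y - (-3*s + 18).
The right side is L{e^(-9*t)} = 1/(s + 9).
So (s^2 - 6*s + 7)Y = 1/(s + 9) + (-3*s + 18).
Divide through and combine into a single rational function.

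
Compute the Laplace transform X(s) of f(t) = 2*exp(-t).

L{2} = 2/s.
By the first shifting theorem, multiplying by e^(-t) replaces s with s + 1.

X(s) = 2/(s + 1)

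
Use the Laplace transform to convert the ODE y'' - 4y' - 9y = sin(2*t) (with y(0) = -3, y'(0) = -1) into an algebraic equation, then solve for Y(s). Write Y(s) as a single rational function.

Laplace-transform each side.
Using L{y''} = s^2 Y - s·y(0) - y'(0) and L{y'} = sY - y(0), with y(0) = -3, y'(0) = -1, the left side becomes (s^2 - 4*s - 9)Y - (-3*s + 11).
The right side is L{sin(2*t)} = 2/(s^2 + 4).
So (s^2 - 4*s - 9)Y = 2/(s^2 + 4) + (-3*s + 11).
Solve for Y(s) and write it as one ratio of polynomials.

Y(s) = (-3*s^3 + 11*s^2 - 12*s + 46)/(s^4 - 4*s^3 - 5*s^2 - 16*s - 36)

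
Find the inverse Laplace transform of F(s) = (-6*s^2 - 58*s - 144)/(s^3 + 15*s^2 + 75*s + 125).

Factor the denominator: s^3 + 15*s^2 + 75*s + 125 = (s + 5)^3.
Partial fraction decomposition gives [-6/(s + 5)] + [2/(s + 5)^2] + [-4/(s + 5)^3].
Invert each term: -6/(s + 5) ↔ -6e^(-5t); 2/(s + 5)^2 ↔ 2t·e^(-5t); -4/(s + 5)^3 ↔ (-2)t^2·e^(-5t).

-2*t^2*exp(-5*t) + 2*t*exp(-5*t) - 6*exp(-5*t)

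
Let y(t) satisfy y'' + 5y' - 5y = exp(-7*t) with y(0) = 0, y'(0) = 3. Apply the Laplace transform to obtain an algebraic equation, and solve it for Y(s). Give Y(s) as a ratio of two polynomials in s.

Laplace-transform each side.
The derivative rules (L{y''} = s^2 Y - s·y(0) - y'(0) and L{y'} = sY - y(0), with y(0) = 0, y'(0) = 3) turn the left side into (s^2 + 5*s - 5)Y - (3).
The right side is L{exp(-7*t)} = 1/(s + 7).
So (s^2 + 5*s - 5)Y = 1/(s + 7) + (3).
Solve for Y(s) and write it as one ratio of polynomials.

Y(s) = (3*s + 22)/(s^3 + 12*s^2 + 30*s - 35)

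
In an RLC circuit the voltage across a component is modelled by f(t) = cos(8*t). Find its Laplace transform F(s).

L{cos(8t)} = s/(s^2 + 64).

F(s) = s/(s^2 + 64)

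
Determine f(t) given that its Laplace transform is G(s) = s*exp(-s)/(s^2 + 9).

The factor e^(-s) signals a time shift by c = 1 (second shifting theorem).
L{cos(3t)} = s/(s^2 + 9), so L^-1{s/(s^2 + 9)} = cos(3*t).
Hence the inverse is u(t - 1) times that function evaluated at t - 1.

f(t) = Heaviside(t - 1)*(cos(3*t - 3))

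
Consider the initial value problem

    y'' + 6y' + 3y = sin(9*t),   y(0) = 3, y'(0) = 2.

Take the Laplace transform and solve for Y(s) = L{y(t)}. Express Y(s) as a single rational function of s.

Y(s) = (3*s^3 + 20*s^2 + 243*s + 1629)/(s^4 + 6*s^3 + 84*s^2 + 486*s + 243)

Transform both sides with L{·}.
With L{y''} = s^2 Y - s·y(0) - y'(0) and L{y'} = sY - y(0), with y(0) = 3, y'(0) = 2: the LHS transforms to (s^2 + 6*s + 3)Y - (3*s + 20).
The right side is L{sin(9*t)} = 9/(s^2 + 81).
So (s^2 + 6*s + 3)Y = 9/(s^2 + 81) + (3*s + 20).
Isolate Y and clear denominators.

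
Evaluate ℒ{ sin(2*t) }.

L{sin(2t)} = 2/(s^2 + 4).

2/(s^2 + 4)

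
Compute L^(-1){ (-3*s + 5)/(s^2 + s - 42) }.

-exp(6*t) - 2*exp(-7*t)

Factor the denominator: s^2 + s - 42 = (s - 6)*(s + 7).
Partial fraction decomposition gives [-1/(s - 6)] + [-2/(s + 7)].
Invert each term: -1/(s - 6) ↔ -e^(6t); -2/(s + 7) ↔ -2e^(-7t).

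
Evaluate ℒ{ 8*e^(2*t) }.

L{8} = 8/s.
By the first shifting theorem, multiplying by e^(2t) replaces s with s - 2.

8/(s - 2)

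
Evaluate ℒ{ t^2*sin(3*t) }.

18*(s^2 - 3)/(s^2 + 9)^3

L{sin(3t)} = 3/(s^2 + 9).
Then apply L{t^2·g(t)} = (-1)^2 d^2/ds^2[G(s)] with G(s) = 3/(s^2 + 9):
differentiating 2 times and applying the sign gives 18*(s^2 - 3)/(s^2 + 9)^3.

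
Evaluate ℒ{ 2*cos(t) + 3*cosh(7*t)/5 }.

2*s/(s^2 + 1) + 3*s/(5*(s^2 - 49))

By linearity of the Laplace transform, transform each term separately.
(2)·[L{cos(t)} = s/(s^2 + 1)]; (3/5)·[L{cosh(7t)} = s/(s^2 - 49)].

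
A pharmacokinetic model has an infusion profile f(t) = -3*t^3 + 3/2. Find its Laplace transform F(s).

F(s) = 3/(2*s) - 18/s^4

Apply the Laplace transform termwise.
(-3)·[L{t^3} = 3!/s^4 = 6/s^4]; L{3/2} = (3/2)/s.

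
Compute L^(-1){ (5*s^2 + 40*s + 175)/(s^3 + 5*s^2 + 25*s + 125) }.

Factor the denominator: s^3 + 5*s^2 + 25*s + 125 = (s + 5)*(s^2 + 25).
Partial fraction decomposition gives [2/(s + 5)] + [3*s/(s^2 + 25)] + [25/(s^2 + 25)].
Invert each term: 2/(s + 5) ↔ 2e^(-5t); 3·s/(s^2 + 25) ↔ 3cos(5t); 5·5/(s^2 + 25) ↔ 5sin(5t).

5*sin(5*t) + 3*cos(5*t) + 2*exp(-5*t)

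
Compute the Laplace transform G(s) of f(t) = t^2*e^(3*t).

L{e^(3t)} = 1/(s - 3).
Then apply L{t^2·g(t)} = (-1)^2 d^2/ds^2[H(s)] with H(s) = 1/(s - 3):
differentiating 2 times and applying the sign gives 2/(s - 3)^3.

G(s) = 2/(s - 3)^3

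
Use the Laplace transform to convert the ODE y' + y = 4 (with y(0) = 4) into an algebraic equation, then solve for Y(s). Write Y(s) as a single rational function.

Laplace-transform each side.
Using L{y'} = sY - y(0) = sY - 4, the left side becomes (s + 1)Y - (4).
The right side is L{4} = 4/s.
So (s + 1)Y = 4/s + (4).
Isolate Y and clear denominators.

Y(s) = 4/s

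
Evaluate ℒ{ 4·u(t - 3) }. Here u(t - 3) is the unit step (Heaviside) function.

By the second shifting theorem, L{u(t - c)·g(t - c)} = e^(-cs)·G(s) with c = 3 and G(s) = L{g(t)}.
L{4} = 4/s.

4*exp(-3*s)/s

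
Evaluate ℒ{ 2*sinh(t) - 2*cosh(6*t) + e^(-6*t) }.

-2*s/(s^2 - 36) + 2/(s^2 - 1) + 1/(s + 6)

The transform is linear, so treat each term independently.
(2)·[L{sinh(t)} = 1/(s^2 - 1)]; L{e^(-6t)} = 1/(s + 6); (-2)·[L{cosh(6t)} = s/(s^2 - 36)].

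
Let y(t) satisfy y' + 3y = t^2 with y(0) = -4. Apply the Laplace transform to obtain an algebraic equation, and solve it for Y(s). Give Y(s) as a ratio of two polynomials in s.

Laplace-transform each side.
The derivative rules (L{y'} = sY - y(0) = sY - (-4)) turn the left side into (s + 3)Y - (-4).
The right side is L{t^2} = 2/s^3.
So (s + 3)Y = 2/s^3 + (-4).
Solve for Y(s) and write it as one ratio of polynomials.

Y(s) = (-4*s^3 + 2)/(s^4 + 3*s^3)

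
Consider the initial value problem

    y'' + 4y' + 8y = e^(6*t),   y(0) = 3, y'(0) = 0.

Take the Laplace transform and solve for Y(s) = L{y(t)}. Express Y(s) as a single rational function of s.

Transform both sides with L{·}.
The derivative rules (L{y''} = s^2 Y - s·y(0) - y'(0) and L{y'} = sY - y(0), with y(0) = 3, y'(0) = 0) turn the left side into (s^2 + 4*s + 8)Y - (3*s + 12).
The right side is L{e^(6*t)} = 1/(s - 6).
So (s^2 + 4*s + 8)Y = 1/(s - 6) + (3*s + 12).
Isolate Y and clear denominators.

Y(s) = (3*s^2 - 6*s - 71)/(s^3 - 2*s^2 - 16*s - 48)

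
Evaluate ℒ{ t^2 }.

L{t^2} = 2!/s^3 = 2/s^3.

2/s^3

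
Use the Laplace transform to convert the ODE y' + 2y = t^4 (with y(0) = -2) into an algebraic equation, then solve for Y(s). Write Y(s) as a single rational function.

Y(s) = (-2*s^5 + 24)/(s^6 + 2*s^5)

Transform both sides with L{·}.
With L{y'} = sY - y(0) = sY - (-2): the LHS transforms to (s + 2)Y - (-2).
The right side is L{t^4} = 24/s^5.
So (s + 2)Y = 24/s^5 + (-2).
Divide through and combine into a single rational function.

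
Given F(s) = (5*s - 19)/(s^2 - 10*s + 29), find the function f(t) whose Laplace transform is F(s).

f(t) = 3*exp(5*t)*sin(2*t) + 5*exp(5*t)*cos(2*t)

Complete the square in the denominator: s^2 - 10*s + 29 = (s - 5)^2 + 2^2.
Split the numerator to match: 5*s - 19 = 5·(s - 5) + 3·2.
Invert each term: 5·(s - 5)/((s - 5)^2 + 4) ↔ 5e^(5t)cos(2t); 3·2/((s - 5)^2 + 4) ↔ 3e^(5t)sin(2t).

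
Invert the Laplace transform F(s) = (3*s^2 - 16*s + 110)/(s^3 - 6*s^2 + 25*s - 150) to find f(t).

Factor the denominator: s^3 - 6*s^2 + 25*s - 150 = (s - 6)*(s^2 + 25).
Partial fraction decomposition gives [2/(s - 6)] + [s/(s^2 + 25)] + [-10/(s^2 + 25)].
Invert each term: 2/(s - 6) ↔ 2e^(6t); 1·s/(s^2 + 25) ↔ cos(5t); -2·5/(s^2 + 25) ↔ -2sin(5t).

f(t) = 2*exp(6*t) - 2*sin(5*t) + cos(5*t)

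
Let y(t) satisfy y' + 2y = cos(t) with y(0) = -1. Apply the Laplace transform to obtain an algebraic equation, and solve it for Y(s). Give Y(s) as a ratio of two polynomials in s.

Y(s) = (-s^2 + s - 1)/(s^3 + 2*s^2 + s + 2)

Transform both sides with L{·}.
With L{y'} = sY - y(0) = sY - (-1): the LHS transforms to (s + 2)Y - (-1).
The right side is L{cos(t)} = s/(s^2 + 1).
So (s + 2)Y = s/(s^2 + 1) + (-1).
Isolate Y and clear denominators.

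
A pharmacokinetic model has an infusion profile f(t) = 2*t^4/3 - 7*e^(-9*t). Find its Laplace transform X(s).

The transform is linear, so treat each term independently.
(-7)·[L{e^(-9t)} = 1/(s + 9)]; (2/3)·[L{t^4} = 4!/s^5 = 24/s^5].

X(s) = -7/(s + 9) + 16/s^5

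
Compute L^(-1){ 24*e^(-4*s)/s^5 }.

Heaviside(t - 4)*((t - 4)^4)

The factor e^(-4s) signals a time shift by c = 4 (second shifting theorem).
L{t^4} = 4!/s^5 = 24/s^5, so L^-1{24/s^5} = t^4.
Hence the inverse is u(t - 4) times that function evaluated at t - 4.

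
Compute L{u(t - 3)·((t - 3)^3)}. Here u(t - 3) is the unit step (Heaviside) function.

6*exp(-3*s)/s^4

By the second shifting theorem, L{u(t - c)·g(t - c)} = e^(-cs)·G(s) with c = 3 and G(s) = L{g(t)}.
L{t^3} = 3!/s^4 = 6/s^4.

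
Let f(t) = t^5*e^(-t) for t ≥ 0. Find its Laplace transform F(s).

L{t^5} = 5!/s^6 = 120/s^6.
By the first shifting theorem, multiplying by e^(-t) replaces s with s + 1.

F(s) = 120/(s + 1)^6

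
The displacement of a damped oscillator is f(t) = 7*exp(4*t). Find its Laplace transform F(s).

F(s) = 7/(s - 4)

L{7} = 7/s.
By the first shifting theorem, multiplying by e^(4t) replaces s with s - 4.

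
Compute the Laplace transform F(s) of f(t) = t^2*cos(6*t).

F(s) = 2*s*(s^2 - 108)/(s^2 + 36)^3

L{cos(6t)} = s/(s^2 + 36).
Then apply L{t^2·g(t)} = (-1)^2 d^2/ds^2[G(s)] with G(s) = s/(s^2 + 36):
differentiating 2 times and applying the sign gives 2*s*(s^2 - 108)/(s^2 + 36)^3.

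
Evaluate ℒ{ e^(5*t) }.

L{e^(5t)} = 1/(s - 5).

1/(s - 5)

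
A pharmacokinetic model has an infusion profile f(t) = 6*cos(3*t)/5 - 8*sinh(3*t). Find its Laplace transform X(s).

The transform is linear, so treat each term independently.
(-8)·[L{sinh(3t)} = 3/(s^2 - 9)]; (6/5)·[L{cos(3t)} = s/(s^2 + 9)].

X(s) = 6*s/(5*(s^2 + 9)) - 24/(s^2 - 9)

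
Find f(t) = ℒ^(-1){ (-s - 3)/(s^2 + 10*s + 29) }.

Complete the square in the denominator: s^2 + 10*s + 29 = (s + 5)^2 + 2^2.
Split the numerator to match: -s - 3 = -1·(s + 5) + 1·2.
Invert each term: -1·(s + 5)/((s + 5)^2 + 4) ↔ -e^(-5t)cos(2t); 1·2/((s + 5)^2 + 4) ↔ e^(-5t)sin(2t).

f(t) = exp(-5*t)*sin(2*t) - exp(-5*t)*cos(2*t)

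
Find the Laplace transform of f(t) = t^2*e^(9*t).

L{e^(9t)} = 1/(s - 9).
Then apply L{t^2·g(t)} = (-1)^2 d^2/ds^2[G(s)] with G(s) = 1/(s - 9):
differentiating 2 times and applying the sign gives 2/(s - 9)^3.

2/(s - 9)^3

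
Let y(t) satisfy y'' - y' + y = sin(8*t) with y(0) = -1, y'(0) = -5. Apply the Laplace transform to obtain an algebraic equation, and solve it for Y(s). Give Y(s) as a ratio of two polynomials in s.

Y(s) = (-s^3 - 4*s^2 - 64*s - 248)/(s^4 - s^3 + 65*s^2 - 64*s + 64)

Take the Laplace transform of both sides.
With L{y''} = s^2 Y - s·y(0) - y'(0) and L{y'} = sY - y(0), with y(0) = -1, y'(0) = -5: the LHS transforms to (s^2 - s + 1)Y - (-s - 4).
The right side is L{sin(8*t)} = 8/(s^2 + 64).
So (s^2 - s + 1)Y = 8/(s^2 + 64) + (-s - 4).
Divide through and combine into a single rational function.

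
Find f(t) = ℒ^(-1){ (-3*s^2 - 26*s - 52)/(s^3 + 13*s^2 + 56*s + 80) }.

f(t) = 4*t*exp(-4*t) - 6*exp(-4*t) + 3*exp(-5*t)

Factor the denominator: s^3 + 13*s^2 + 56*s + 80 = (s + 4)^2*(s + 5).
Partial fraction decomposition gives [-6/(s + 4)] + [4/(s + 4)^2] + [3/(s + 5)].
Invert each term: -6/(s + 4) ↔ -6e^(-4t); 4/(s + 4)^2 ↔ 4t·e^(-4t); 3/(s + 5) ↔ 3e^(-5t).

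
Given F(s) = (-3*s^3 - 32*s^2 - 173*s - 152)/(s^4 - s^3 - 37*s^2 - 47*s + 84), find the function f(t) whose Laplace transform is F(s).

Factor the denominator: s^4 - s^3 - 37*s^2 - 47*s + 84 = (s - 7)*(s - 1)*(s + 3)*(s + 4).
Partial fraction decomposition gives [4/(s + 3)] + [3/(s - 1)] + [-4/(s + 4)] + [-6/(s - 7)].
Invert each term: 4/(s + 3) ↔ 4e^(-3t); 3/(s - 1) ↔ 3e^(t); -4/(s + 4) ↔ -4e^(-4t); -6/(s - 7) ↔ -6e^(7t).

f(t) = -6*exp(7*t) + 3*exp(t) + 4*exp(-3*t) - 4*exp(-4*t)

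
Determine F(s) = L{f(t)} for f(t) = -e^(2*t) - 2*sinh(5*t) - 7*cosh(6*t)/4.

Apply the Laplace transform termwise.
(-7/4)·[L{cosh(6t)} = s/(s^2 - 36)]; (-1)·[L{e^(2t)} = 1/(s - 2)]; (-2)·[L{sinh(5t)} = 5/(s^2 - 25)].

F(s) = -7*s/(4*(s^2 - 36)) - 10/(s^2 - 25) - 1/(s - 2)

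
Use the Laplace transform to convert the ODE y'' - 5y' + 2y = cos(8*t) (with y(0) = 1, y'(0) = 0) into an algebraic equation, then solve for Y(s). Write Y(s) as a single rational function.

Transform both sides with L{·}.
Using L{y''} = s^2 Y - s·y(0) - y'(0) and L{y'} = sY - y(0), with y(0) = 1, y'(0) = 0, the left side becomes (s^2 - 5*s + 2)Y - (s - 5).
The right side is L{cos(8*t)} = s/(s^2 + 64).
So (s^2 - 5*s + 2)Y = s/(s^2 + 64) + (s - 5).
Solve for Y(s) and write it as one ratio of polynomials.

Y(s) = (s^3 - 5*s^2 + 65*s - 320)/(s^4 - 5*s^3 + 66*s^2 - 320*s + 128)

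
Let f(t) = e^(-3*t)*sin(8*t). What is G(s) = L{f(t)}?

G(s) = 8/((s + 3)^2 + 64)

L{sin(8t)} = 8/(s^2 + 64).
By the first shifting theorem, multiplying by e^(-3t) replaces s with s + 3.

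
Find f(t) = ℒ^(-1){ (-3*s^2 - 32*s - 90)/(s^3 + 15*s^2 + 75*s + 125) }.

Factor the denominator: s^3 + 15*s^2 + 75*s + 125 = (s + 5)^3.
Partial fraction decomposition gives [-3/(s + 5)] + [-2/(s + 5)^2] + [-5/(s + 5)^3].
Invert each term: -3/(s + 5) ↔ -3e^(-5t); -2/(s + 5)^2 ↔ -2t·e^(-5t); -5/(s + 5)^3 ↔ (-5/2)t^2·e^(-5t).

f(t) = -5*t^2*exp(-5*t)/2 - 2*t*exp(-5*t) - 3*exp(-5*t)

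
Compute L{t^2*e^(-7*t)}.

L{e^(-7t)} = 1/(s + 7).
Then apply L{t^2·g(t)} = (-1)^2 d^2/ds^2[G(s)] with G(s) = 1/(s + 7):
differentiating 2 times and applying the sign gives 2/(s + 7)^3.

2/(s + 7)^3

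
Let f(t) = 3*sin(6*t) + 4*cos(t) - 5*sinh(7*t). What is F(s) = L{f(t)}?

Apply the Laplace transform termwise.
(4)·[L{cos(t)} = s/(s^2 + 1)]; (-5)·[L{sinh(7t)} = 7/(s^2 - 49)]; (3)·[L{sin(6t)} = 6/(s^2 + 36)].

F(s) = 4*s/(s^2 + 1) + 18/(s^2 + 36) - 35/(s^2 - 49)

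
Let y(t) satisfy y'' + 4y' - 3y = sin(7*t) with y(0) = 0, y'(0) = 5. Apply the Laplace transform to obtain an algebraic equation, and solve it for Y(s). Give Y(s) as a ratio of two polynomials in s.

Y(s) = (5*s^2 + 252)/(s^4 + 4*s^3 + 46*s^2 + 196*s - 147)

Apply the Laplace transform to the equation.
Using L{y''} = s^2 Y - s·y(0) - y'(0) and L{y'} = sY - y(0), with y(0) = 0, y'(0) = 5, the left side becomes (s^2 + 4*s - 3)Y - (5).
The right side is L{sin(7*t)} = 7/(s^2 + 49).
So (s^2 + 4*s - 3)Y = 7/(s^2 + 49) + (5).
Solve for Y(s) and write it as one ratio of polynomials.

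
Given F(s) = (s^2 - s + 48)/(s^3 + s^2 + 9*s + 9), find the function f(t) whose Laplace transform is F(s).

f(t) = sin(3*t) - 4*cos(3*t) + 5*exp(-t)

Factor the denominator: s^3 + s^2 + 9*s + 9 = (s + 1)*(s^2 + 9).
Partial fraction decomposition gives [5/(s + 1)] + [-4*s/(s^2 + 9)] + [3/(s^2 + 9)].
Invert each term: 5/(s + 1) ↔ 5e^(-t); -4·s/(s^2 + 9) ↔ -4cos(3t); 1·3/(s^2 + 9) ↔ sin(3t).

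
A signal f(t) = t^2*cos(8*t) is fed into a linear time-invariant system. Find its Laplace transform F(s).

L{cos(8t)} = s/(s^2 + 64).
Then apply L{t^2·g(t)} = (-1)^2 d^2/ds^2[G(s)] with G(s) = s/(s^2 + 64):
differentiating 2 times and applying the sign gives 2*s*(s^2 - 192)/(s^2 + 64)^3.

F(s) = 2*s*(s^2 - 192)/(s^2 + 64)^3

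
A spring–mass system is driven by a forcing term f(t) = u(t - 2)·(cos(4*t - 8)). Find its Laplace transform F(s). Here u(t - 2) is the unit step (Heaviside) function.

F(s) = s*exp(-2*s)/(s^2 + 16)

By the second shifting theorem, L{u(t - c)·g(t - c)} = e^(-cs)·G(s) with c = 2 and G(s) = L{g(t)}.
L{cos(4t)} = s/(s^2 + 16).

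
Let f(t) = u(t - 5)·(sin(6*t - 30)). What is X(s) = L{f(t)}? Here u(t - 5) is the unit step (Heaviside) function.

By the second shifting theorem, L{u(t - c)·g(t - c)} = e^(-cs)·G(s) with c = 5 and G(s) = L{g(t)}.
L{sin(6t)} = 6/(s^2 + 36).

X(s) = 6*exp(-5*s)/(s^2 + 36)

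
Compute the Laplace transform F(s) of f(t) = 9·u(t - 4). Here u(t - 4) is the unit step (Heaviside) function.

By the second shifting theorem, L{u(t - c)·g(t - c)} = e^(-cs)·G(s) with c = 4 and G(s) = L{g(t)}.
L{9} = 9/s.

F(s) = 9*exp(-4*s)/s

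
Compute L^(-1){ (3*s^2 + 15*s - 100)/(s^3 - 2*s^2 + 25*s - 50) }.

-2*exp(2*t) + 5*sin(5*t) + 5*cos(5*t)

Factor the denominator: s^3 - 2*s^2 + 25*s - 50 = (s - 2)*(s^2 + 25).
Partial fraction decomposition gives [-2/(s - 2)] + [5*s/(s^2 + 25)] + [25/(s^2 + 25)].
Invert each term: -2/(s - 2) ↔ -2e^(2t); 5·s/(s^2 + 25) ↔ 5cos(5t); 5·5/(s^2 + 25) ↔ 5sin(5t).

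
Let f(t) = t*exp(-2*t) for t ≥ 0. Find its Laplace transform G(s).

G(s) = (s + 2)^(-2)

L{t} = 1!/s^2 = 1/s^2.
By the first shifting theorem, multiplying by e^(-2t) replaces s with s + 2.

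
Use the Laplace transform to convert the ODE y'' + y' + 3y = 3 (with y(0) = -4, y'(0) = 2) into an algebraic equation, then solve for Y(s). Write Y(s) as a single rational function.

Take the Laplace transform of both sides.
The derivative rules (L{y''} = s^2 Y - s·y(0) - y'(0) and L{y'} = sY - y(0), with y(0) = -4, y'(0) = 2) turn the left side into (s^2 + s + 3)Y - (-4*s - 2).
The right side is L{3} = 3/s.
So (s^2 + s + 3)Y = 3/s + (-4*s - 2).
Solve for Y(s) and write it as one ratio of polynomials.

Y(s) = (-4*s^2 - 2*s + 3)/(s^3 + s^2 + 3*s)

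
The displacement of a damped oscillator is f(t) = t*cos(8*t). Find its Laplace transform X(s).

X(s) = (s - 8)*(s + 8)/(s^2 + 64)^2

L{cos(8t)} = s/(s^2 + 64).
Then apply L{t·g(t)} = -d/ds[G(s)] with G(s) = s/(s^2 + 64):
differentiating 1 time and applying the sign gives (s - 8)*(s + 8)/(s^2 + 64)^2.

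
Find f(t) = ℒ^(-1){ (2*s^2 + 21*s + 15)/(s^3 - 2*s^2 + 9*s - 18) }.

f(t) = 5*exp(2*t) + 5*sin(3*t) - 3*cos(3*t)

Factor the denominator: s^3 - 2*s^2 + 9*s - 18 = (s - 2)*(s^2 + 9).
Partial fraction decomposition gives [5/(s - 2)] + [-3*s/(s^2 + 9)] + [15/(s^2 + 9)].
Invert each term: 5/(s - 2) ↔ 5e^(2t); -3·s/(s^2 + 9) ↔ -3cos(3t); 5·3/(s^2 + 9) ↔ 5sin(3t).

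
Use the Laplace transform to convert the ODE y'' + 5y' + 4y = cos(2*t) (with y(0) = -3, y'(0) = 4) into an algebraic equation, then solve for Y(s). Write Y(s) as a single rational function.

Y(s) = (-3*s^3 - 11*s^2 - 11*s - 44)/(s^4 + 5*s^3 + 8*s^2 + 20*s + 16)

Apply the Laplace transform to the equation.
With L{y''} = s^2 Y - s·y(0) - y'(0) and L{y'} = sY - y(0), with y(0) = -3, y'(0) = 4: the LHS transforms to (s^2 + 5*s + 4)Y - (-3*s - 11).
The right side is L{cos(2*t)} = s/(s^2 + 4).
So (s^2 + 5*s + 4)Y = s/(s^2 + 4) + (-3*s - 11).
Solve for Y(s) and write it as one ratio of polynomials.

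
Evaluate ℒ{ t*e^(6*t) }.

L{t} = 1!/s^2 = 1/s^2.
By the first shifting theorem, multiplying by e^(6t) replaces s with s - 6.

(s - 6)^(-2)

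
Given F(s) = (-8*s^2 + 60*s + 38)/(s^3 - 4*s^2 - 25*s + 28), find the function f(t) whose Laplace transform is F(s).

Factor the denominator: s^3 - 4*s^2 - 25*s + 28 = (s - 7)*(s - 1)*(s + 4).
Partial fraction decomposition gives [-3/(s - 1)] + [1/(s - 7)] + [-6/(s + 4)].
Invert each term: -3/(s - 1) ↔ -3e^(t); 1/(s - 7) ↔ e^(7t); -6/(s + 4) ↔ -6e^(-4t).

f(t) = exp(7*t) - 3*exp(t) - 6*exp(-4*t)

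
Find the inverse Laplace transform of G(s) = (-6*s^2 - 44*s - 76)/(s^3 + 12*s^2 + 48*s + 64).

Factor the denominator: s^3 + 12*s^2 + 48*s + 64 = (s + 4)^3.
Partial fraction decomposition gives [-6/(s + 4)] + [4/(s + 4)^2] + [4/(s + 4)^3].
Invert each term: -6/(s + 4) ↔ -6e^(-4t); 4/(s + 4)^2 ↔ 4t·e^(-4t); 4/(s + 4)^3 ↔ (2)t^2·e^(-4t).

2*t^2*exp(-4*t) + 4*t*exp(-4*t) - 6*exp(-4*t)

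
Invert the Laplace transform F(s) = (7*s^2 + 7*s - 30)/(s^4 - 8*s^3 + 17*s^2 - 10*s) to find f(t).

f(t) = 3*exp(5*t) - 2*exp(2*t) - 4*exp(t) + 3

Factor the denominator: s^4 - 8*s^3 + 17*s^2 - 10*s = s*(s - 5)*(s - 2)*(s - 1).
Partial fraction decomposition gives [-2/(s - 2)] + [-4/(s - 1)] + [3/(s - 5)] + [3/s].
Invert each term: -2/(s - 2) ↔ -2e^(2t); -4/(s - 1) ↔ -4e^(t); 3/(s - 5) ↔ 3e^(5t); 3/(s - 0) ↔ 3e^(0t).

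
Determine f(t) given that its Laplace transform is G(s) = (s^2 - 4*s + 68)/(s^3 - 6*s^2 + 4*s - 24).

f(t) = 2*exp(6*t) - 5*sin(2*t) - cos(2*t)

Factor the denominator: s^3 - 6*s^2 + 4*s - 24 = (s - 6)*(s^2 + 4).
Partial fraction decomposition gives [2/(s - 6)] + [-s/(s^2 + 4)] + [-10/(s^2 + 4)].
Invert each term: 2/(s - 6) ↔ 2e^(6t); -1·s/(s^2 + 4) ↔ -cos(2t); -5·2/(s^2 + 4) ↔ -5sin(2t).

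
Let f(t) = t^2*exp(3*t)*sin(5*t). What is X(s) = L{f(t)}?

L{sin(5t)} = 5/(s^2 + 25).
Multiplying by e^(3t) shifts s → s - 3, so L{exp(3*t)*sin(5*t)} = 5/((s - 3)^2 + 25).
Then apply L{t^2·g(t)} = (-1)^2 d^2/ds^2[G(s)] with G(s) = 5/((s - 3)^2 + 25):
differentiating 2 times and applying the sign gives 10*(3*s^2 - 18*s + 2)/(s^2 - 6*s + 34)^3.

X(s) = 10*(3*s^2 - 18*s + 2)/(s^2 - 6*s + 34)^3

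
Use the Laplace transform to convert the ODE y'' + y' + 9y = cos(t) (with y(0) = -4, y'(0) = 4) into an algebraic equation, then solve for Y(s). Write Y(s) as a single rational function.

Y(s) = (-4*s^3 - 3*s)/(s^4 + s^3 + 10*s^2 + s + 9)

Laplace-transform each side.
The derivative rules (L{y''} = s^2 Y - s·y(0) - y'(0) and L{y'} = sY - y(0), with y(0) = -4, y'(0) = 4) turn the left side into (s^2 + s + 9)Y - (-4*s).
The right side is L{cos(t)} = s/(s^2 + 1).
So (s^2 + s + 9)Y = s/(s^2 + 1) + (-4*s).
Isolate Y and clear denominators.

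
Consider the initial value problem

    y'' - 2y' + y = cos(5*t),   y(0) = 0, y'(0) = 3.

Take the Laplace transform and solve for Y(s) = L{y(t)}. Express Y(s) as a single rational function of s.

Y(s) = (3*s^2 + s + 75)/(s^4 - 2*s^3 + 26*s^2 - 50*s + 25)

Take the Laplace transform of both sides.
The derivative rules (L{y''} = s^2 Y - s·y(0) - y'(0) and L{y'} = sY - y(0), with y(0) = 0, y'(0) = 3) turn the left side into (s^2 - 2*s + 1)Y - (3).
The right side is L{cos(5*t)} = s/(s^2 + 25).
So (s^2 - 2*s + 1)Y = s/(s^2 + 25) + (3).
Solve for Y(s) and write it as one ratio of polynomials.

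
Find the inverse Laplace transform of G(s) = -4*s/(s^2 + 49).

Since L{cos(7t)} = s/(s^2 + 49), the inverse is cos(7*t), scaled by -4.

-4*cos(7*t)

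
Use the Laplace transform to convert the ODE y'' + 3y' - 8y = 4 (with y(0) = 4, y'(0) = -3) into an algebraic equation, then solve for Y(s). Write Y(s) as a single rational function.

Y(s) = (4*s^2 + 9*s + 4)/(s^3 + 3*s^2 - 8*s)

Transform both sides with L{·}.
The derivative rules (L{y''} = s^2 Y - s·y(0) - y'(0) and L{y'} = sY - y(0), with y(0) = 4, y'(0) = -3) turn the left side into (s^2 + 3*s - 8)Y - (4*s + 9).
The right side is L{4} = 4/s.
So (s^2 + 3*s - 8)Y = 4/s + (4*s + 9).
Solve for Y(s) and write it as one ratio of polynomials.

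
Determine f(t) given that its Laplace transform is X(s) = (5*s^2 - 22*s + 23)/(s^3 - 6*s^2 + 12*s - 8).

f(t) = -t^2*exp(2*t)/2 - 2*t*exp(2*t) + 5*exp(2*t)

Factor the denominator: s^3 - 6*s^2 + 12*s - 8 = (s - 2)^3.
Partial fraction decomposition gives [5/(s - 2)] + [-2/(s - 2)^2] + [-1/(s - 2)^3].
Invert each term: 5/(s - 2) ↔ 5e^(2t); -2/(s - 2)^2 ↔ -2t·e^(2t); -1/(s - 2)^3 ↔ (-1/2)t^2·e^(2t).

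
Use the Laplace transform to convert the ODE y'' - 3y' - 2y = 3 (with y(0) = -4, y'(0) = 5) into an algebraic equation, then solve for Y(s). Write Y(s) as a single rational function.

Transform both sides with L{·}.
With L{y''} = s^2 Y - s·y(0) - y'(0) and L{y'} = sY - y(0), with y(0) = -4, y'(0) = 5: the LHS transforms to (s^2 - 3*s - 2)Y - (-4*s + 17).
The right side is L{3} = 3/s.
So (s^2 - 3*s - 2)Y = 3/s + (-4*s + 17).
Solve for Y(s) and write it as one ratio of polynomials.

Y(s) = (-4*s^2 + 17*s + 3)/(s^3 - 3*s^2 - 2*s)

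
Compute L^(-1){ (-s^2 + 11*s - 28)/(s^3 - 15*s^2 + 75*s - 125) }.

Factor the denominator: s^3 - 15*s^2 + 75*s - 125 = (s - 5)^3.
Partial fraction decomposition gives [-1/(s - 5)] + [(s - 5)^(-2)] + [2/(s - 5)^3].
Invert each term: -1/(s - 5) ↔ -e^(5t); 1/(s - 5)^2 ↔ t·e^(5t); 2/(s - 5)^3 ↔ (1)t^2·e^(5t).

t^2*exp(5*t) + t*exp(5*t) - exp(5*t)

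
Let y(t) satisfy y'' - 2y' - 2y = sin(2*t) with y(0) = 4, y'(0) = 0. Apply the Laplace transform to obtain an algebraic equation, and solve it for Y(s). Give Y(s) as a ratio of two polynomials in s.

Y(s) = (4*s^3 - 8*s^2 + 16*s - 30)/(s^4 - 2*s^3 + 2*s^2 - 8*s - 8)

Transform both sides with L{·}.
With L{y''} = s^2 Y - s·y(0) - y'(0) and L{y'} = sY - y(0), with y(0) = 4, y'(0) = 0: the LHS transforms to (s^2 - 2*s - 2)Y - (4*s - 8).
The right side is L{sin(2*t)} = 2/(s^2 + 4).
So (s^2 - 2*s - 2)Y = 2/(s^2 + 4) + (4*s - 8).
Divide through and combine into a single rational function.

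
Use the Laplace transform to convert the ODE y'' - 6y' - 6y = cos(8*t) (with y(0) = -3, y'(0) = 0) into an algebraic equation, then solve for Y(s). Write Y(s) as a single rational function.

Y(s) = (-3*s^3 + 18*s^2 - 191*s + 1152)/(s^4 - 6*s^3 + 58*s^2 - 384*s - 384)

Take the Laplace transform of both sides.
With L{y''} = s^2 Y - s·y(0) - y'(0) and L{y'} = sY - y(0), with y(0) = -3, y'(0) = 0: the LHS transforms to (s^2 - 6*s - 6)Y - (-3*s + 18).
The right side is L{cos(8*t)} = s/(s^2 + 64).
So (s^2 - 6*s - 6)Y = s/(s^2 + 64) + (-3*s + 18).
Divide through and combine into a single rational function.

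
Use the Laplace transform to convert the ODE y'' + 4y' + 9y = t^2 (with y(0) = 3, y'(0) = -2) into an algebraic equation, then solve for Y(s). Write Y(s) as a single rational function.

Apply the Laplace transform to the equation.
The derivative rules (L{y''} = s^2 Y - s·y(0) - y'(0) and L{y'} = sY - y(0), with y(0) = 3, y'(0) = -2) turn the left side into (s^2 + 4*s + 9)Y - (3*s + 10).
The right side is L{t^2} = 2/s^3.
So (s^2 + 4*s + 9)Y = 2/s^3 + (3*s + 10).
Isolate Y and clear denominators.

Y(s) = (3*s^4 + 10*s^3 + 2)/(s^5 + 4*s^4 + 9*s^3)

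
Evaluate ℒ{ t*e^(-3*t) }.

(s + 3)^(-2)

L{t} = 1!/s^2 = 1/s^2.
By the first shifting theorem, multiplying by e^(-3t) replaces s with s + 3.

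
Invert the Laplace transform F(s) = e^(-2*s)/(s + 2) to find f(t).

The factor e^(-2s) signals a time shift by c = 2 (second shifting theorem).
L{e^(-2t)} = 1/(s + 2), so L^-1{1/(s + 2)} = e^(-2*t).
Hence the inverse is u(t - 2) times that function evaluated at t - 2.

f(t) = Heaviside(t - 2)*(exp(-2*t + 4))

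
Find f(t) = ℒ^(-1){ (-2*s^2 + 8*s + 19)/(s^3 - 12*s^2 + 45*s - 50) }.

f(t) = 3*t*exp(5*t) - 5*exp(5*t) + 3*exp(2*t)

Factor the denominator: s^3 - 12*s^2 + 45*s - 50 = (s - 5)^2*(s - 2).
Partial fraction decomposition gives [-5/(s - 5)] + [3/(s - 5)^2] + [3/(s - 2)].
Invert each term: -5/(s - 5) ↔ -5e^(5t); 3/(s - 5)^2 ↔ 3t·e^(5t); 3/(s - 2) ↔ 3e^(2t).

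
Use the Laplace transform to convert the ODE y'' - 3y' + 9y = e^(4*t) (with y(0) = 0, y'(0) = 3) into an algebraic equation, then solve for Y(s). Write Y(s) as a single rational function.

Transform both sides with L{·}.
Using L{y''} = s^2 Y - s·y(0) - y'(0) and L{y'} = sY - y(0), with y(0) = 0, y'(0) = 3, the left side becomes (s^2 - 3*s + 9)Y - (3).
The right side is L{e^(4*t)} = 1/(s - 4).
So (s^2 - 3*s + 9)Y = 1/(s - 4) + (3).
Isolate Y and clear denominators.

Y(s) = (3*s - 11)/(s^3 - 7*s^2 + 21*s - 36)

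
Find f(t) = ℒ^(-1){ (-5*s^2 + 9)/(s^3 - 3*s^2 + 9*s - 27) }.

f(t) = -2*exp(3*t) - 3*sin(3*t) - 3*cos(3*t)

Factor the denominator: s^3 - 3*s^2 + 9*s - 27 = (s - 3)*(s^2 + 9).
Partial fraction decomposition gives [-2/(s - 3)] + [-3*s/(s^2 + 9)] + [-9/(s^2 + 9)].
Invert each term: -2/(s - 3) ↔ -2e^(3t); -3·s/(s^2 + 9) ↔ -3cos(3t); -3·3/(s^2 + 9) ↔ -3sin(3t).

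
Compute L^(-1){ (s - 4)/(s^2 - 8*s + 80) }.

Rewrite the denominator: s^2 - 8*s + 80 = (s - 4)^2 + 64.
The form in (s - 4) signals a first-shifting-theorem factor e^(4t).
Since L{cos(8t)} = s/(s^2 + 64), the inverse is exp(4*t)*cos(8*t).

exp(4*t)*cos(8*t)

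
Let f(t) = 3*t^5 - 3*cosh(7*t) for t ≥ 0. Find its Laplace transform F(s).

F(s) = -3*s/(s^2 - 49) + 360/s^6

The transform is linear, so treat each term independently.
(-3)·[L{cosh(7t)} = s/(s^2 - 49)]; (3)·[L{t^5} = 5!/s^6 = 120/s^6].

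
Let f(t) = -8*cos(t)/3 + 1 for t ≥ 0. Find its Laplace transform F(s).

F(s) = -8*s/(3*(s^2 + 1)) + 1/s

Apply the Laplace transform termwise.
L{1} = 1/s; (-8/3)·[L{cos(t)} = s/(s^2 + 1)].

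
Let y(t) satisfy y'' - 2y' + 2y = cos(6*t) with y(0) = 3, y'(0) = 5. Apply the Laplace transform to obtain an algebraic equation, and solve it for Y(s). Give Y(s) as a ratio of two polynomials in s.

Transform both sides with L{·}.
The derivative rules (L{y''} = s^2 Y - s·y(0) - y'(0) and L{y'} = sY - y(0), with y(0) = 3, y'(0) = 5) turn the left side into (s^2 - 2*s + 2)Y - (3*s - 1).
The right side is L{cos(6*t)} = s/(s^2 + 36).
So (s^2 - 2*s + 2)Y = s/(s^2 + 36) + (3*s - 1).
Solve for Y(s) and write it as one ratio of polynomials.

Y(s) = (3*s^3 - s^2 + 109*s - 36)/(s^4 - 2*s^3 + 38*s^2 - 72*s + 72)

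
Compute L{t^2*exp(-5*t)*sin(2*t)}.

4*(3*s^2 + 30*s + 71)/(s^2 + 10*s + 29)^3

L{sin(2t)} = 2/(s^2 + 4).
Multiplying by e^(-5t) shifts s → s + 5, so L{exp(-5*t)*sin(2*t)} = 2/((s + 5)^2 + 4).
Then apply L{t^2·g(t)} = (-1)^2 d^2/ds^2[G(s)] with G(s) = 2/((s + 5)^2 + 4):
differentiating 2 times and applying the sign gives 4*(3*s^2 + 30*s + 71)/(s^2 + 10*s + 29)^3.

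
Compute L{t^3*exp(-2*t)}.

L{t^3} = 3!/s^4 = 6/s^4.
By the first shifting theorem, multiplying by e^(-2t) replaces s with s + 2.

6/(s + 2)^4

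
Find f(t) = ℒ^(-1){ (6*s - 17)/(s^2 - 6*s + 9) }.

f(t) = t*exp(3*t) + 6*exp(3*t)

Factor the denominator: s^2 - 6*s + 9 = (s - 3)^2.
Partial fraction decomposition gives [6/(s - 3)] + [(s - 3)^(-2)].
Invert each term: 6/(s - 3) ↔ 6e^(3t); 1/(s - 3)^2 ↔ t·e^(3t).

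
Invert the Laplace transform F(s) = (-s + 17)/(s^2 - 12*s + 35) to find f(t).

Factor the denominator: s^2 - 12*s + 35 = (s - 7)*(s - 5).
Partial fraction decomposition gives [-6/(s - 5)] + [5/(s - 7)].
Invert each term: -6/(s - 5) ↔ -6e^(5t); 5/(s - 7) ↔ 5e^(7t).

f(t) = 5*exp(7*t) - 6*exp(5*t)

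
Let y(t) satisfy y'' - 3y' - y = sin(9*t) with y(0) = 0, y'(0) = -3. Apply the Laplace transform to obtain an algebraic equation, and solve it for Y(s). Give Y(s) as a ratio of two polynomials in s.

Apply the Laplace transform to the equation.
The derivative rules (L{y''} = s^2 Y - s·y(0) - y'(0) and L{y'} = sY - y(0), with y(0) = 0, y'(0) = -3) turn the left side into (s^2 - 3*s - 1)Y - (-3).
The right side is L{sin(9*t)} = 9/(s^2 + 81).
So (s^2 - 3*s - 1)Y = 9/(s^2 + 81) + (-3).
Solve for Y(s) and write it as one ratio of polynomials.

Y(s) = (-3*s^2 - 234)/(s^4 - 3*s^3 + 80*s^2 - 243*s - 81)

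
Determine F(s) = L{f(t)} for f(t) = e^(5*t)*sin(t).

L{sin(t)} = 1/(s^2 + 1).
By the first shifting theorem, multiplying by e^(5t) replaces s with s - 5.

F(s) = 1/((s - 5)^2 + 1)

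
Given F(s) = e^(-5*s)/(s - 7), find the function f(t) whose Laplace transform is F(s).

The factor e^(-5s) signals a time shift by c = 5 (second shifting theorem).
L{e^(7t)} = 1/(s - 7), so L^-1{1/(s - 7)} = e^(7*t).
Hence the inverse is u(t - 5) times that function evaluated at t - 5.

f(t) = Heaviside(t - 5)*(exp(7*t - 35))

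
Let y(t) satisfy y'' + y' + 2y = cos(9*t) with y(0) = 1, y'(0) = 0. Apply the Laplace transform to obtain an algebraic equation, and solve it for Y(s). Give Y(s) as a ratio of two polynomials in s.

Y(s) = (s^3 + s^2 + 82*s + 81)/(s^4 + s^3 + 83*s^2 + 81*s + 162)

Take the Laplace transform of both sides.
With L{y''} = s^2 Y - s·y(0) - y'(0) and L{y'} = sY - y(0), with y(0) = 1, y'(0) = 0: the LHS transforms to (s^2 + s + 2)Y - (s + 1).
The right side is L{cos(9*t)} = s/(s^2 + 81).
So (s^2 + s + 2)Y = s/(s^2 + 81) + (s + 1).
Divide through and combine into a single rational function.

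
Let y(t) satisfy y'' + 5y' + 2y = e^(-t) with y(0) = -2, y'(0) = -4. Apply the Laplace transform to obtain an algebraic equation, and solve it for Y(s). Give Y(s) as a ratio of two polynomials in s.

Y(s) = (-2*s^2 - 16*s - 13)/(s^3 + 6*s^2 + 7*s + 2)

Apply the Laplace transform to the equation.
Using L{y''} = s^2 Y - s·y(0) - y'(0) and L{y'} = sY - y(0), with y(0) = -2, y'(0) = -4, the left side becomes (s^2 + 5*s + 2)Y - (-2*s - 14).
The right side is L{e^(-t)} = 1/(s + 1).
So (s^2 + 5*s + 2)Y = 1/(s + 1) + (-2*s - 14).
Isolate Y and clear denominators.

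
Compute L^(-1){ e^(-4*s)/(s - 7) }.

Heaviside(t - 4)*(exp(7*t - 28))

The factor e^(-4s) signals a time shift by c = 4 (second shifting theorem).
L{e^(7t)} = 1/(s - 7), so L^-1{1/(s - 7)} = e^(7*t).
Hence the inverse is u(t - 4) times that function evaluated at t - 4.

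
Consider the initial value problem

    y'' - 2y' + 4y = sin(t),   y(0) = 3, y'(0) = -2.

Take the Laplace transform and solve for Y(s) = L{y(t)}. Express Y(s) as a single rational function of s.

Apply the Laplace transform to the equation.
Using L{y''} = s^2 Y - s·y(0) - y'(0) and L{y'} = sY - y(0), with y(0) = 3, y'(0) = -2, the left side becomes (s^2 - 2*s + 4)Y - (3*s - 8).
The right side is L{sin(t)} = 1/(s^2 + 1).
So (s^2 - 2*s + 4)Y = 1/(s^2 + 1) + (3*s - 8).
Isolate Y and clear denominators.

Y(s) = (3*s^3 - 8*s^2 + 3*s - 7)/(s^4 - 2*s^3 + 5*s^2 - 2*s + 4)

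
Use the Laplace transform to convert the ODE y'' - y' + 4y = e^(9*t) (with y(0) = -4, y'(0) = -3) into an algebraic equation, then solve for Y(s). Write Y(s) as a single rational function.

Y(s) = (-4*s^2 + 37*s - 8)/(s^3 - 10*s^2 + 13*s - 36)

Transform both sides with L{·}.
The derivative rules (L{y''} = s^2 Y - s·y(0) - y'(0) and L{y'} = sY - y(0), with y(0) = -4, y'(0) = -3) turn the left side into (s^2 - s + 4)Y - (-4*s + 1).
The right side is L{e^(9*t)} = 1/(s - 9).
So (s^2 - s + 4)Y = 1/(s - 9) + (-4*s + 1).
Isolate Y and clear denominators.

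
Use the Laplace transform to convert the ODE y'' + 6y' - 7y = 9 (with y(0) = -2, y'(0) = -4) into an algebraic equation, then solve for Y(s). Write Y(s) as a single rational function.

Transform both sides with L{·}.
Using L{y''} = s^2 Y - s·y(0) - y'(0) and L{y'} = sY - y(0), with y(0) = -2, y'(0) = -4, the left side becomes (s^2 + 6*s - 7)Y - (-2*s - 16).
The right side is L{9} = 9/s.
So (s^2 + 6*s - 7)Y = 9/s + (-2*s - 16).
Isolate Y and clear denominators.

Y(s) = (-2*s^2 - 16*s + 9)/(s^3 + 6*s^2 - 7*s)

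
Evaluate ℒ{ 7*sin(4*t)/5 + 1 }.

The transform is linear, so treat each term independently.
(7/5)·[L{sin(4t)} = 4/(s^2 + 16)]; L{1} = 1/s.

28/(5*(s^2 + 16)) + 1/s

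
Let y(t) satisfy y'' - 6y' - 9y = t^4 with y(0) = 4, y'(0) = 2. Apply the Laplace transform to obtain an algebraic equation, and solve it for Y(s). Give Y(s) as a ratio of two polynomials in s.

Apply the Laplace transform to the equation.
With L{y''} = s^2 Y - s·y(0) - y'(0) and L{y'} = sY - y(0), with y(0) = 4, y'(0) = 2: the LHS transforms to (s^2 - 6*s - 9)Y - (4*s - 22).
The right side is L{t^4} = 24/s^5.
So (s^2 - 6*s - 9)Y = 24/s^5 + (4*s - 22).
Divide through and combine into a single rational function.

Y(s) = (4*s^6 - 22*s^5 + 24)/(s^7 - 6*s^6 - 9*s^5)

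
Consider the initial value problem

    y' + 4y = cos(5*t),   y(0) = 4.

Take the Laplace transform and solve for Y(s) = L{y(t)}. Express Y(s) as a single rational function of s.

Y(s) = (4*s^2 + s + 100)/(s^3 + 4*s^2 + 25*s + 100)

Transform both sides with L{·}.
With L{y'} = sY - y(0) = sY - 4: the LHS transforms to (s + 4)Y - (4).
The right side is L{cos(5*t)} = s/(s^2 + 25).
So (s + 4)Y = s/(s^2 + 25) + (4).
Divide through and combine into a single rational function.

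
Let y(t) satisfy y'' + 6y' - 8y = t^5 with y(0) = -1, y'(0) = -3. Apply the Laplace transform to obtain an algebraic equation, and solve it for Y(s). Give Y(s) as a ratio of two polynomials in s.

Y(s) = (-s^7 - 9*s^6 + 120)/(s^8 + 6*s^7 - 8*s^6)

Apply the Laplace transform to the equation.
Using L{y''} = s^2 Y - s·y(0) - y'(0) and L{y'} = sY - y(0), with y(0) = -1, y'(0) = -3, the left side becomes (s^2 + 6*s - 8)Y - (-s - 9).
The right side is L{t^5} = 120/s^6.
So (s^2 + 6*s - 8)Y = 120/s^6 + (-s - 9).
Isolate Y and clear denominators.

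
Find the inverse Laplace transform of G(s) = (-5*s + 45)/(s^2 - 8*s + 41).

Complete the square in the denominator: s^2 - 8*s + 41 = (s - 4)^2 + 5^2.
Split the numerator to match: -5*s + 45 = -5·(s - 4) + 5·5.
Invert each term: -5·(s - 4)/((s - 4)^2 + 25) ↔ -5e^(4t)cos(5t); 5·5/((s - 4)^2 + 25) ↔ 5e^(4t)sin(5t).

5*exp(4*t)*sin(5*t) - 5*exp(4*t)*cos(5*t)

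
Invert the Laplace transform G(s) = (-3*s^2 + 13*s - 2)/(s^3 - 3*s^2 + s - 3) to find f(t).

Factor the denominator: s^3 - 3*s^2 + s - 3 = (s - 3)*(s^2 + 1).
Partial fraction decomposition gives [1/(s - 3)] + [-4*s/(s^2 + 1)] + [1/(s^2 + 1)].
Invert each term: 1/(s - 3) ↔ e^(3t); -4·s/(s^2 + 1) ↔ -4cos(t); 1·1/(s^2 + 1) ↔ sin(t).

f(t) = exp(3*t) + sin(t) - 4*cos(t)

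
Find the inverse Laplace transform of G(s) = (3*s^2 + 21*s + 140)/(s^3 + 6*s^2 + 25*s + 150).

3*sin(5*t) + cos(5*t) + 2*exp(-6*t)

Factor the denominator: s^3 + 6*s^2 + 25*s + 150 = (s + 6)*(s^2 + 25).
Partial fraction decomposition gives [2/(s + 6)] + [s/(s^2 + 25)] + [15/(s^2 + 25)].
Invert each term: 2/(s + 6) ↔ 2e^(-6t); 1·s/(s^2 + 25) ↔ cos(5t); 3·5/(s^2 + 25) ↔ 3sin(5t).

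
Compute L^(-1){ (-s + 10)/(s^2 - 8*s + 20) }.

3*exp(4*t)*sin(2*t) - exp(4*t)*cos(2*t)

Complete the square in the denominator: s^2 - 8*s + 20 = (s - 4)^2 + 2^2.
Split the numerator to match: -s + 10 = -1·(s - 4) + 3·2.
Invert each term: -1·(s - 4)/((s - 4)^2 + 4) ↔ -e^(4t)cos(2t); 3·2/((s - 4)^2 + 4) ↔ 3e^(4t)sin(2t).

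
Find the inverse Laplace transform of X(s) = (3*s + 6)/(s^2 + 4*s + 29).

Rewrite the denominator: s^2 + 4*s + 29 = (s + 2)^2 + 25.
The form in (s + 2) signals a first-shifting-theorem factor e^(-2t).
Since L{cos(5t)} = s/(s^2 + 25), the inverse is e^(-2*t)*cos(5*t), scaled by 3.

3*exp(-2*t)*cos(5*t)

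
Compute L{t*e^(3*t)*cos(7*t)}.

(s - 10)*(s + 4)/(s^2 - 6*s + 58)^2

L{cos(7t)} = s/(s^2 + 49).
Multiplying by e^(3t) shifts s → s - 3, so L{e^(3*t)*cos(7*t)} = (s - 3)/((s - 3)^2 + 49).
Then apply L{t·g(t)} = -d/ds[G(s)] with G(s) = (s - 3)/((s - 3)^2 + 49):
differentiating 1 time and applying the sign gives (s - 10)*(s + 4)/(s^2 - 6*s + 58)^2.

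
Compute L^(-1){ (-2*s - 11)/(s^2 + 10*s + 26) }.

-exp(-5*t)*sin(t) - 2*exp(-5*t)*cos(t)

Complete the square in the denominator: s^2 + 10*s + 26 = (s + 5)^2 + 1^2.
Split the numerator to match: -2*s - 11 = -2·(s + 5) - 1·1.
Invert each term: -2·(s + 5)/((s + 5)^2 + 1) ↔ -2e^(-5t)cos(t); -1·1/((s + 5)^2 + 1) ↔ -e^(-5t)sin(t).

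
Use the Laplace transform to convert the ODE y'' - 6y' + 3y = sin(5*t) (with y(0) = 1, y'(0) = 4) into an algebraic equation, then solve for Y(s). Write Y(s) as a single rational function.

Transform both sides with L{·}.
With L{y''} = s^2 Y - s·y(0) - y'(0) and L{y'} = sY - y(0), with y(0) = 1, y'(0) = 4: the LHS transforms to (s^2 - 6*s + 3)Y - (s - 2).
The right side is L{sin(5*t)} = 5/(s^2 + 25).
So (s^2 - 6*s + 3)Y = 5/(s^2 + 25) + (s - 2).
Solve for Y(s) and write it as one ratio of polynomials.

Y(s) = (s^3 - 2*s^2 + 25*s - 45)/(s^4 - 6*s^3 + 28*s^2 - 150*s + 75)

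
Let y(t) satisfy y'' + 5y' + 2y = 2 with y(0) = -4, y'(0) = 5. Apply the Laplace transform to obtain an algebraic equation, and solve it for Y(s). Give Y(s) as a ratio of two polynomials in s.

Laplace-transform each side.
The derivative rules (L{y''} = s^2 Y - s·y(0) - y'(0) and L{y'} = sY - y(0), with y(0) = -4, y'(0) = 5) turn the left side into (s^2 + 5*s + 2)Y - (-4*s - 15).
The right side is L{2} = 2/s.
So (s^2 + 5*s + 2)Y = 2/s + (-4*s - 15).
Solve for Y(s) and write it as one ratio of polynomials.

Y(s) = (-4*s^2 - 15*s + 2)/(s^3 + 5*s^2 + 2*s)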